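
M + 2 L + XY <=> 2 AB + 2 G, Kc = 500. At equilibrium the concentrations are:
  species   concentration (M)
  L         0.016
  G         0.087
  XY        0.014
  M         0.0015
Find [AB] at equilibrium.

[AB] = 0.019 M

At equilibrium, Kc = [AB]²·[G]² / ([M]·[L]²·[XY]) = 500.
([AB])²·(0.087)² / ((0.0015)·(0.016)²·(0.014)) = 500
[AB]² = 3.55×10⁻⁴ ⇒ [AB] = 0.019 M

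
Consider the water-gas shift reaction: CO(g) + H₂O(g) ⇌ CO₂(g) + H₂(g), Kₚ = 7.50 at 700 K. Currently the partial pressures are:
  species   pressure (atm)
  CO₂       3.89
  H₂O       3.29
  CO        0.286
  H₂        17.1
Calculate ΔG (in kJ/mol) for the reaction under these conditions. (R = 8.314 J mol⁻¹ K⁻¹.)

Qₚ = P(CO₂)·P(H₂) / (P(CO)·P(H₂O)) = (3.89)·(17.1) / ((0.286)·(3.29)) = 70.7
ΔG = RT ln(Qₚ/Kₚ) = (8.314 J mol⁻¹ K⁻¹)(700 K) × ln(70.7/7.50)
   = (5.820 kJ/mol)(2.244) = 13.1 kJ/mol
ΔG > 0, so the forward reaction is non-spontaneous (proceeds in reverse).

ΔG = 13.1 kJ/mol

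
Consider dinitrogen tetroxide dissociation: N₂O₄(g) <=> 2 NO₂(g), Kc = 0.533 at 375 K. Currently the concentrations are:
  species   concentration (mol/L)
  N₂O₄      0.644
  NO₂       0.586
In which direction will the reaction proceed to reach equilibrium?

at equilibrium

Qc = [NO₂]² / [N₂O₄] = (0.586)² / (0.644) = 0.533
Qc = 0.533 = Kc, so the system is already at equilibrium.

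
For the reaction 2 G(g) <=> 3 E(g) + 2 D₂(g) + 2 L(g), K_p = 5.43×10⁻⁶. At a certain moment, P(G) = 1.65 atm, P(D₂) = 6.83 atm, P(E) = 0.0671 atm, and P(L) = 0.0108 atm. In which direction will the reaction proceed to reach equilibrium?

forward (toward products)

Q_p = P(E)³·P(D₂)²·P(L)² / P(G)² = (0.0671)³·(6.83)²·(0.0108)² / (1.65)² = 6.04×10⁻⁷
Q_p = 6.04×10⁻⁷ < K_p = 5.43×10⁻⁶, so the forward reaction proceeds.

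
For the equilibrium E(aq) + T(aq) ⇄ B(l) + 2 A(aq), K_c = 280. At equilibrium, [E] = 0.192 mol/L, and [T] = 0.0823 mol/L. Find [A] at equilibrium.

[A] = 2.10 mol/L

(B is a pure liquid — omitted from K_c.)
At equilibrium, K_c = [A]² / ([E]·[T]) = 280.
([A])² / ((0.192)·(0.0823)) = 280
[A]² = 4.42 ⇒ [A] = 2.10 mol/L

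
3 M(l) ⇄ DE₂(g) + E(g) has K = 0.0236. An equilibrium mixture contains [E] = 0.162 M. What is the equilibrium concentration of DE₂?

[DE₂] = 0.146 M

(M is a pure liquid — omitted from K.)
At equilibrium, K = [DE₂]·[E] = 0.0236.
([DE₂])·(0.162) = 0.0236
[DE₂] = 0.146 M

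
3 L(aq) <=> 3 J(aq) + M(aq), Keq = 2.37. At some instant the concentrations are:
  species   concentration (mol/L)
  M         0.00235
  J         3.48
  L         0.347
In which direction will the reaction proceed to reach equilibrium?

no net change (already at equilibrium)

Q = [J]³·[M] / [L]³ = (3.48)³·(0.00235) / (0.347)³ = 2.37
Q = 2.37 = Keq, so the system is already at equilibrium.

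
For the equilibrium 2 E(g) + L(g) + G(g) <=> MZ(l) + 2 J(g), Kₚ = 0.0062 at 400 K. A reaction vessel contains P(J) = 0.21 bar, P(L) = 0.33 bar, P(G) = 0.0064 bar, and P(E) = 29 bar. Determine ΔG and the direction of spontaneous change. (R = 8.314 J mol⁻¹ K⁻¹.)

ΔG = 4.61 kJ/mol; the forward reaction is non-spontaneous

(MZ is a pure liquid — omitted from Qₚ.)
Qₚ = P(J)² / (P(E)²·P(L)·P(G)) = (0.21)² / ((29)²·(0.33)·(0.0064)) = 0.0248
ΔG = RT ln(Qₚ/Kₚ) = (8.314 J mol⁻¹ K⁻¹)(400 K) × ln(0.0248/0.0062)
   = (3.326 kJ/mol)(1.386) = 4.61 kJ/mol
ΔG > 0, so the forward reaction is non-spontaneous (proceeds in reverse).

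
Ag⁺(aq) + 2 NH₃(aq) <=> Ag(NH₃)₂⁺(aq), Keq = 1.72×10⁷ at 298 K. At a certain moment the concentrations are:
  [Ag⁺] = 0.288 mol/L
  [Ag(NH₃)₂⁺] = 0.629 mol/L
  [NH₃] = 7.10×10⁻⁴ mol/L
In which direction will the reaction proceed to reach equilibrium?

Q = [Ag(NH₃)₂⁺] / ([Ag⁺]·[NH₃]²) = (0.629) / ((0.288)·(7.10×10⁻⁴)²) = 4.33×10⁶
Q = 4.33×10⁶ < Keq = 1.72×10⁷, so the forward reaction proceeds.

toward products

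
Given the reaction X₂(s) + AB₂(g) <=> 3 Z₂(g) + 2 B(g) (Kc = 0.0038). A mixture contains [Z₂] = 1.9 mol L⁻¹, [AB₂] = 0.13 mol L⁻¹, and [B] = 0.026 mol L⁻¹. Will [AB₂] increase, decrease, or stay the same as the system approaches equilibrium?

(X₂ is a pure solid — omitted from Qc.)
Qc = [Z₂]³·[B]² / [AB₂] = (1.9)³·(0.026)² / (0.13) = 0.036
Qc = 0.036 > Kc = 0.0038: net reverse reaction.
AB₂ is a reactant, so it increases.

increase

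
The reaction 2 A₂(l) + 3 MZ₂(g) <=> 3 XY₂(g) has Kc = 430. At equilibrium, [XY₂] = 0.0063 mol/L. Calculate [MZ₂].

(A₂ is a pure liquid — omitted from Kc.)
At equilibrium, Kc = [XY₂]³ / [MZ₂]³ = 430.
(0.0063)³ / ([MZ₂])³ = 430
[MZ₂]³ = 5.82×10⁻¹⁰ ⇒ [MZ₂] = 8.3×10⁻⁴ mol/L

[MZ₂] = 8.3×10⁻⁴ mol/L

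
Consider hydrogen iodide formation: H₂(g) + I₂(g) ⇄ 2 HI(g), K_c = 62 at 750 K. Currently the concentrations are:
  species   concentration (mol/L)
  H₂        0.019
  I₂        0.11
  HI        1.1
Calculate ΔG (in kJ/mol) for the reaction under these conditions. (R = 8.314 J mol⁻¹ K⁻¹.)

Q_c = [HI]² / ([H₂]·[I₂]) = (1.1)² / ((0.019)·(0.11)) = 579
ΔG = RT ln(Q_c/K_c) = (8.314 J mol⁻¹ K⁻¹)(750 K) × ln(579/62)
   = (6.236 kJ/mol)(2.234) = 13.9 kJ/mol
ΔG > 0, so the forward reaction is non-spontaneous (proceeds in reverse).

ΔG = 13.9 kJ/mol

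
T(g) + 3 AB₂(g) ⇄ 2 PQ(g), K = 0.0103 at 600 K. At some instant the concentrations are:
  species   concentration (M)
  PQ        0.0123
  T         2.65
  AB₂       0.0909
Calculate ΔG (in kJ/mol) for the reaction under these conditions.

ΔG = 9.97 kJ/mol

Q = [PQ]² / ([T]·[AB₂]³) = (0.0123)² / ((2.65)·(0.0909)³) = 0.0760
ΔG = RT ln(Q/K) = (8.314 J mol⁻¹ K⁻¹)(600 K) × ln(0.0760/0.0103)
   = (4.988 kJ/mol)(1.999) = 9.97 kJ/mol
ΔG > 0, so the forward reaction is non-spontaneous (proceeds in reverse).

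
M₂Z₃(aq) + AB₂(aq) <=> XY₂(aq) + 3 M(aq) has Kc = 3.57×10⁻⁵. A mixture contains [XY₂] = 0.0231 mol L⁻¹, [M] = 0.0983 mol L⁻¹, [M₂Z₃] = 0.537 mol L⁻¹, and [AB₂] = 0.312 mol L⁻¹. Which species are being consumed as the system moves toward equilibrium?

XY₂, M (products)

Qc = [XY₂]·[M]³ / ([M₂Z₃]·[AB₂]) = (0.0231)·(0.0983)³ / ((0.537)·(0.312)) = 1.31×10⁻⁴
Qc = 1.31×10⁻⁴ > Kc = 3.57×10⁻⁵: net reverse reaction.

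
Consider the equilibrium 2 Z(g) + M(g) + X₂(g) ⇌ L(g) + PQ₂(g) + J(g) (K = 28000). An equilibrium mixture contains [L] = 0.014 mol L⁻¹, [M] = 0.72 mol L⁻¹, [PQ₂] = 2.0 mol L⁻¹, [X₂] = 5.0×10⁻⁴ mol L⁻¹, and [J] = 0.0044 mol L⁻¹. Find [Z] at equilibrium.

[Z] = 0.0035 mol L⁻¹

At equilibrium, K = [L]·[PQ₂]·[J] / ([Z]²·[M]·[X₂]) = 28000.
(0.014)·(2.0)·(0.0044) / (([Z])²·(0.72)·(5.0×10⁻⁴)) = 28000
[Z]² = 1.22×10⁻⁵ ⇒ [Z] = 0.0035 mol L⁻¹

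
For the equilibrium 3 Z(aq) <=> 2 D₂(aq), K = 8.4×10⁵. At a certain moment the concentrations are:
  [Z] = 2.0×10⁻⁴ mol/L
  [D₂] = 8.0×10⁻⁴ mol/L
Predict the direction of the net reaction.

forward (toward products)

Q = [D₂]² / [Z]³ = (8.0×10⁻⁴)² / (2.0×10⁻⁴)³ = 80000
Q = 80000 < K = 8.4×10⁵, so the forward reaction proceeds.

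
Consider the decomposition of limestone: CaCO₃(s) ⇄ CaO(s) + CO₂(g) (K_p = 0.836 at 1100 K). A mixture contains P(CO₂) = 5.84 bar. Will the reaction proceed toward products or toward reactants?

in the reverse direction

(CaCO₃, CaO are pure solids — omitted from Q_p.)
Q_p = P(CO₂) = 5.84
Q_p = 5.84 > K_p = 0.836, so the reverse reaction proceeds.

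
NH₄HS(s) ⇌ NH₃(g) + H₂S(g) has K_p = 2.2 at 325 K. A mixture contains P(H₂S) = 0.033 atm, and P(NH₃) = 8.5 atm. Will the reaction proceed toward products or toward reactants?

(NH₄HS is a pure solid — omitted from Q_p.)
Q_p = P(NH₃)·P(H₂S) = (8.5)·(0.033) = 0.28
Q_p = 0.28 < K_p = 2.2, so the forward reaction proceeds.

to the right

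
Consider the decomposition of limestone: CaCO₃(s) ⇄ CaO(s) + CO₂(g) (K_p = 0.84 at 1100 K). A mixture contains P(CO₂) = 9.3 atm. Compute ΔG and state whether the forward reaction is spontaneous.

ΔG = 22.0 kJ/mol; the forward reaction is non-spontaneous

(CaCO₃, CaO are pure solids — omitted from Q_p.)
Q_p = P(CO₂) = 9.30
ΔG = RT ln(Q_p/K_p) = (8.314 J mol⁻¹ K⁻¹)(1100 K) × ln(9.30/0.84)
   = (9.145 kJ/mol)(2.404) = 22.0 kJ/mol
ΔG > 0, so the forward reaction is non-spontaneous (proceeds in reverse).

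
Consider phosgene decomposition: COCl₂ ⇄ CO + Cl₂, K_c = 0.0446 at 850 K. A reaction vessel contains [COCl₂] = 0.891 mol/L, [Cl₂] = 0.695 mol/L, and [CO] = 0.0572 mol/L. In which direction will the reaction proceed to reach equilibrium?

no net change (already at equilibrium)

Q_c = [CO]·[Cl₂] / [COCl₂] = (0.0572)·(0.695) / (0.891) = 0.0446
Q_c = 0.0446 = K_c, so the system is already at equilibrium.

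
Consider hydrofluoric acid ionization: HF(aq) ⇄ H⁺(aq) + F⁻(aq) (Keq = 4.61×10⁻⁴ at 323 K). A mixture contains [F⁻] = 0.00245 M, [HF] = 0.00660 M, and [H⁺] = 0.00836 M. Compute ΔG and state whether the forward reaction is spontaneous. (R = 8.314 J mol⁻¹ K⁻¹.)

Q = [H⁺]·[F⁻] / [HF] = (0.00836)·(0.00245) / (0.00660) = 0.00310
ΔG = RT ln(Q/Keq) = (8.314 J mol⁻¹ K⁻¹)(323 K) × ln(0.00310/4.61×10⁻⁴)
   = (2.685 kJ/mol)(1.906) = 5.12 kJ/mol
ΔG > 0, so the forward reaction is non-spontaneous (proceeds in reverse).

ΔG = 5.12 kJ/mol; the forward reaction is non-spontaneous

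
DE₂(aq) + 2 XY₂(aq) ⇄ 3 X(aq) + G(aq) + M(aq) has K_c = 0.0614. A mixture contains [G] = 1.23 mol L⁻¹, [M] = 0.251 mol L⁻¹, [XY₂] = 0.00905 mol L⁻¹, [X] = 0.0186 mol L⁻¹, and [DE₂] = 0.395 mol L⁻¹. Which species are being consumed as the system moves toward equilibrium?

none (at equilibrium)

Q_c = [X]³·[G]·[M] / ([DE₂]·[XY₂]²) = (0.0186)³·(1.23)·(0.251) / ((0.395)·(0.00905)²) = 0.0614
Q_c = 0.0614 = K_c; the system is at equilibrium.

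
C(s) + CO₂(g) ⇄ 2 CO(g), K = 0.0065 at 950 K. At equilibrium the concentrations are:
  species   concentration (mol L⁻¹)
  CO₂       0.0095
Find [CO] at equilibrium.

(C is a pure solid — omitted from K.)
At equilibrium, K = [CO]² / [CO₂] = 0.0065.
([CO])² / (0.0095) = 0.0065
[CO]² = 6.17×10⁻⁵ ⇒ [CO] = 0.0079 mol L⁻¹

[CO] = 0.0079 mol L⁻¹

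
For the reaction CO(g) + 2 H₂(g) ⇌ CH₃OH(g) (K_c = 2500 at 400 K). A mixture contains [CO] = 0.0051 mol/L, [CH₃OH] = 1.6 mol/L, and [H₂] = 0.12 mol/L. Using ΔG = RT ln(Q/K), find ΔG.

Q_c = [CH₃OH] / ([CO]·[H₂]²) = (1.6) / ((0.0051)·(0.12)²) = 21800
ΔG = RT ln(Q_c/K_c) = (8.314 J mol⁻¹ K⁻¹)(400 K) × ln(21800/2500)
   = (3.326 kJ/mol)(2.166) = 7.20 kJ/mol
ΔG > 0, so the forward reaction is non-spontaneous (proceeds in reverse).

ΔG = 7.20 kJ/mol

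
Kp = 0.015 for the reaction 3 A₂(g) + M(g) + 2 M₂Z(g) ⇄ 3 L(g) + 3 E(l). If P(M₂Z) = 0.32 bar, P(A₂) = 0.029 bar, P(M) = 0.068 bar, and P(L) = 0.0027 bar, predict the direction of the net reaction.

(E is a pure liquid — omitted from Qp.)
Qp = P(L)³ / (P(A₂)³·P(M)·P(M₂Z)²) = (0.0027)³ / ((0.029)³·(0.068)·(0.32)²) = 0.12
Qp = 0.12 > Kp = 0.015, so the reverse reaction proceeds.

toward reactants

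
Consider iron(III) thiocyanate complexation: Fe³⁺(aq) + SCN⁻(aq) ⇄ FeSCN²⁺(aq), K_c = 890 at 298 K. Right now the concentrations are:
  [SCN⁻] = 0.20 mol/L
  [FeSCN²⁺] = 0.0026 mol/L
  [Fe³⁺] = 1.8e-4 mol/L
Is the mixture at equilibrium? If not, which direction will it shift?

Q_c = [FeSCN²⁺] / ([Fe³⁺]·[SCN⁻]) = (0.0026) / ((1.8e-4)·(0.20)) = 72
Q_c = 72 < K_c = 890: net forward reaction.

no; Q < K, reaction proceeds forward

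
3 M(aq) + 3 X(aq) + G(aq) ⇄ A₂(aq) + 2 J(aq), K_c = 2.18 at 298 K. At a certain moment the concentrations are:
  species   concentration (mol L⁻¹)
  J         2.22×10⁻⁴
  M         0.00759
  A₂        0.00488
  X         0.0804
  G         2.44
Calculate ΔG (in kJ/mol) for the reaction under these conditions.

Q_c = [A₂]·[J]² / ([M]³·[X]³·[G]) = (0.00488)·(2.22×10⁻⁴)² / ((0.00759)³·(0.0804)³·(2.44)) = 0.434
ΔG = RT ln(Q_c/K_c) = (8.314 J mol⁻¹ K⁻¹)(298 K) × ln(0.434/2.18)
   = (2.478 kJ/mol)(-1.614) = -4.00 kJ/mol
ΔG < 0, so the forward reaction is spontaneous (proceeds forward).

ΔG = -4.00 kJ/mol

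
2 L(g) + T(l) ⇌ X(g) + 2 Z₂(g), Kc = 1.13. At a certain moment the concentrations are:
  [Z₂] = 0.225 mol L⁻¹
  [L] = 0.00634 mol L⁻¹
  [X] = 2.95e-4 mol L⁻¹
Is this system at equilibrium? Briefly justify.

(T is a pure liquid — omitted from Qc.)
Qc = [X]·[Z₂]² / [L]² = (2.95e-4)·(0.225)² / (0.00634)² = 0.372
Qc = 0.372 < Kc = 1.13: net forward reaction.

no; Q < K, reaction proceeds forward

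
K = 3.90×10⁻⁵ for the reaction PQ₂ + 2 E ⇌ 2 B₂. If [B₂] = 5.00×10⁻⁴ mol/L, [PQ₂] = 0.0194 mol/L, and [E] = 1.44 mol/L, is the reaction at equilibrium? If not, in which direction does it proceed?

in the forward direction

Q = [B₂]² / ([PQ₂]·[E]²) = (5.00×10⁻⁴)² / ((0.0194)·(1.44)²) = 6.21×10⁻⁶
Q = 6.21×10⁻⁶ < K = 3.90×10⁻⁵, so the forward reaction proceeds.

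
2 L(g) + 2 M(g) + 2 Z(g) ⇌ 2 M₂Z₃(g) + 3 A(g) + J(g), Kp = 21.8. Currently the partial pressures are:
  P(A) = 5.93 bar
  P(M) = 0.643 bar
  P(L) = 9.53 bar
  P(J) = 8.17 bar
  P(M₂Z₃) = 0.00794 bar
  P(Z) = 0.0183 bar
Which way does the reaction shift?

forward (toward products)

Qp = P(M₂Z₃)²·P(A)³·P(J) / (P(L)²·P(M)²·P(Z)²) = (0.00794)²·(5.93)³·(8.17) / ((9.53)²·(0.643)²·(0.0183)²) = 8.54
Qp = 8.54 < Kp = 21.8, so the forward reaction proceeds.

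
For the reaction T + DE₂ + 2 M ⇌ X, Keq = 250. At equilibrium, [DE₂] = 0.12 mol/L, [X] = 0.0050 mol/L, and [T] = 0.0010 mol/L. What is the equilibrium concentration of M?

[M] = 0.41 mol/L

At equilibrium, Keq = [X] / ([T]·[DE₂]·[M]²) = 250.
(0.0050) / ((0.0010)·(0.12)·([M])²) = 250
[M]² = 0.167 ⇒ [M] = 0.41 mol/L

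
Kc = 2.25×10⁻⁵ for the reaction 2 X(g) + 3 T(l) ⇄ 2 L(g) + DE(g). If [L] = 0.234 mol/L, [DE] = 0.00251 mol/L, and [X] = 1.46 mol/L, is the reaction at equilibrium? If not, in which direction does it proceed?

(T is a pure liquid — omitted from Qc.)
Qc = [L]²·[DE] / [X]² = (0.234)²·(0.00251) / (1.46)² = 6.45×10⁻⁵
Qc = 6.45×10⁻⁵ > Kc = 2.25×10⁻⁵, so the reverse reaction proceeds.

in the reverse direction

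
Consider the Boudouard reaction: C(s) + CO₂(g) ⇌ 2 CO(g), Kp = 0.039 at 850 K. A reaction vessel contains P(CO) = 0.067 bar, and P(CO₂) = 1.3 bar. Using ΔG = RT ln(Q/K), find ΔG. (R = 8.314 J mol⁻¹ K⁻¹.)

(C is a pure solid — omitted from Qp.)
Qp = P(CO)² / P(CO₂) = (0.067)² / (1.3) = 0.00345
ΔG = RT ln(Qp/Kp) = (8.314 J mol⁻¹ K⁻¹)(850 K) × ln(0.00345/0.039)
   = (7.067 kJ/mol)(-2.425) = -17.1 kJ/mol
ΔG < 0, so the forward reaction is spontaneous (proceeds forward).

ΔG = -17.1 kJ/mol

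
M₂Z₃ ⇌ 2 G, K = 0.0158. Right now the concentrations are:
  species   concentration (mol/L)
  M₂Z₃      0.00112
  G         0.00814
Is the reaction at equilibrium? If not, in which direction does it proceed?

to the left

Q = [G]² / [M₂Z₃] = (0.00814)² / (0.00112) = 0.0592
Q = 0.0592 > K = 0.0158, so the reverse reaction proceeds.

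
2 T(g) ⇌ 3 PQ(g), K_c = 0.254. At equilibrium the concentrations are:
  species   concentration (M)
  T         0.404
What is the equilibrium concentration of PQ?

[PQ] = 0.346 M

At equilibrium, K_c = [PQ]³ / [T]² = 0.254.
([PQ])³ / (0.404)² = 0.254
[PQ]³ = 0.0415 ⇒ [PQ] = 0.346 M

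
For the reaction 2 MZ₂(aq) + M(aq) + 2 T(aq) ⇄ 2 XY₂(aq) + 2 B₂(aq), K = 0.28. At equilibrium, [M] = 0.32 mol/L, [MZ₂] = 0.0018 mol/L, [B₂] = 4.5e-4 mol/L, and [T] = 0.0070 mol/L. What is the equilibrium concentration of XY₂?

At equilibrium, K = [XY₂]²·[B₂]² / ([MZ₂]²·[M]·[T]²) = 0.28.
([XY₂])²·(4.5e-4)² / ((0.0018)²·(0.32)·(0.0070)²) = 0.28
[XY₂]² = 7.02e-5 ⇒ [XY₂] = 0.0084 mol/L

[XY₂] = 0.0084 mol/L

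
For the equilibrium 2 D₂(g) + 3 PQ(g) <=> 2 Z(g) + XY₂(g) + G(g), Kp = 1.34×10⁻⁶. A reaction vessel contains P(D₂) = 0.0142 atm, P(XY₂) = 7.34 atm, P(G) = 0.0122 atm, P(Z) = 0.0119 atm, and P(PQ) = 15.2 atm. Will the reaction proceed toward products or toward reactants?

Qp = P(Z)²·P(XY₂)·P(G) / (P(D₂)²·P(PQ)³) = (0.0119)²·(7.34)·(0.0122) / ((0.0142)²·(15.2)³) = 1.79×10⁻⁵
Qp = 1.79×10⁻⁵ > Kp = 1.34×10⁻⁶, so the reverse reaction proceeds.

to the left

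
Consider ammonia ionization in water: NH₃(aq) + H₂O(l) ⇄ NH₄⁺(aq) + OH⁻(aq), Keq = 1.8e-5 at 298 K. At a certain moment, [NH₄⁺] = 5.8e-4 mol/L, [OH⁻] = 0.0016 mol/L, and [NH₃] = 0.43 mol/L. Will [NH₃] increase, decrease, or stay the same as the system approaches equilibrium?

(H₂O is a pure liquid — omitted from Q.)
Q = [NH₄⁺]·[OH⁻] / [NH₃] = (5.8e-4)·(0.0016) / (0.43) = 2.2e-6
Q = 2.2e-6 < Keq = 1.8e-5: net forward reaction.
NH₃ is a reactant, so it decreases.

decrease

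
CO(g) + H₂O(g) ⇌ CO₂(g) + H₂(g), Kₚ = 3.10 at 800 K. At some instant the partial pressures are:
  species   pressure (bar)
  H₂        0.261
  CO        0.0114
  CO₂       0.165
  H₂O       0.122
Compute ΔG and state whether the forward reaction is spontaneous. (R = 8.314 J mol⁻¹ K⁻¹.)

Qₚ = P(CO₂)·P(H₂) / (P(CO)·P(H₂O)) = (0.165)·(0.261) / ((0.0114)·(0.122)) = 31.0
ΔG = RT ln(Qₚ/Kₚ) = (8.314 J mol⁻¹ K⁻¹)(800 K) × ln(31.0/3.10)
   = (6.651 kJ/mol)(2.303) = 15.3 kJ/mol
ΔG > 0, so the forward reaction is non-spontaneous (proceeds in reverse).

ΔG = 15.3 kJ/mol; the forward reaction is non-spontaneous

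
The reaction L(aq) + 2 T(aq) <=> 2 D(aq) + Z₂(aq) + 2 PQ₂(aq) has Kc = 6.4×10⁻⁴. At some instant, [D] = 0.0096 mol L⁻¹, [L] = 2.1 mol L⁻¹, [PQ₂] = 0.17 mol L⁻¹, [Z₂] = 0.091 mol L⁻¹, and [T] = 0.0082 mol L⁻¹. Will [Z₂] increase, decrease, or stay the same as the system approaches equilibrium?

Qc = [D]²·[Z₂]·[PQ₂]² / ([L]·[T]²) = (0.0096)²·(0.091)·(0.17)² / ((2.1)·(0.0082)²) = 0.0017
Qc = 0.0017 > Kc = 6.4×10⁻⁴: net reverse reaction.
Z₂ is a product, so it decreases.

decrease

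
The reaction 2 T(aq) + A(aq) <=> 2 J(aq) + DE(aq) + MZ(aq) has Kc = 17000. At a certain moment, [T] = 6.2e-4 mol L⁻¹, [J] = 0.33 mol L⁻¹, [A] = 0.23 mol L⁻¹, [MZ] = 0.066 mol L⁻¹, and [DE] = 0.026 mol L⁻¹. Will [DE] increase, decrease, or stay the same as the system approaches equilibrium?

Qc = [J]²·[DE]·[MZ] / ([T]²·[A]) = (0.33)²·(0.026)·(0.066) / ((6.2e-4)²·(0.23)) = 2100
Qc = 2100 < Kc = 17000: net forward reaction.
DE is a product, so it increases.

increase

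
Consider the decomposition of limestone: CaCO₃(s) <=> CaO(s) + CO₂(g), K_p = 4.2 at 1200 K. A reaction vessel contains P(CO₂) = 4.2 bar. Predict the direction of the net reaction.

no net change (already at equilibrium)

(CaCO₃, CaO are pure solids — omitted from Q_p.)
Q_p = P(CO₂) = 4.2
Q_p = 4.2 = K_p, so the system is already at equilibrium.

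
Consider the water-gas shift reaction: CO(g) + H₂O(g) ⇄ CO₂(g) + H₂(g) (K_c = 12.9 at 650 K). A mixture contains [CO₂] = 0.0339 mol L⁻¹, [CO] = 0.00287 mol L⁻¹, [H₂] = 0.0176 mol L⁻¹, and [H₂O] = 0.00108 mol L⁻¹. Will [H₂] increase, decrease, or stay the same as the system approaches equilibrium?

decrease

Q_c = [CO₂]·[H₂] / ([CO]·[H₂O]) = (0.0339)·(0.0176) / ((0.00287)·(0.00108)) = 192
Q_c = 192 > K_c = 12.9: net reverse reaction.
H₂ is a product, so it decreases.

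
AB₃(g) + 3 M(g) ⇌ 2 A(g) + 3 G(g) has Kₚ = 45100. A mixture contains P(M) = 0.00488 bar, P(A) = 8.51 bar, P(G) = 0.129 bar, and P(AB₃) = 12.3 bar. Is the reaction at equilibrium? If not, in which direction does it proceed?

Qₚ = P(A)²·P(G)³ / (P(AB₃)·P(M)³) = (8.51)²·(0.129)³ / ((12.3)·(0.00488)³) = 1.09e5
Qₚ = 1.09e5 > Kₚ = 45100, so the reverse reaction proceeds.

reverse (toward reactants)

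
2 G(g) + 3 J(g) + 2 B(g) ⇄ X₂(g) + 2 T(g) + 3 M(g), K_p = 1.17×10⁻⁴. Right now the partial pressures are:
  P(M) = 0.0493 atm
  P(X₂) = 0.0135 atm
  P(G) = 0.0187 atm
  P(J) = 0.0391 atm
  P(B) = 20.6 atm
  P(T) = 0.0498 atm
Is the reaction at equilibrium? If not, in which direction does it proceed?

in the reverse direction

Q_p = P(X₂)·P(T)²·P(M)³ / (P(G)²·P(J)³·P(B)²) = (0.0135)·(0.0498)²·(0.0493)³ / ((0.0187)²·(0.0391)³·(20.6)²) = 4.52×10⁻⁴
Q_p = 4.52×10⁻⁴ > K_p = 1.17×10⁻⁴, so the reverse reaction proceeds.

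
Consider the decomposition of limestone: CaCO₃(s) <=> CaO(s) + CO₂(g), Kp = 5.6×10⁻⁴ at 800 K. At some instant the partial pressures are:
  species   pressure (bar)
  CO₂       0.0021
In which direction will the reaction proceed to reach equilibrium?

to the left

(CaCO₃, CaO are pure solids — omitted from Qp.)
Qp = P(CO₂) = 0.0021
Qp = 0.0021 > Kp = 5.6×10⁻⁴, so the reverse reaction proceeds.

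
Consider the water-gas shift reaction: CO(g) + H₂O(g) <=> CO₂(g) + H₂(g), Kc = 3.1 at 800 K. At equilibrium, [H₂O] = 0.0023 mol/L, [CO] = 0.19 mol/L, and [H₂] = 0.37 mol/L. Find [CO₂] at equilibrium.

[CO₂] = 0.0037 mol/L

At equilibrium, Kc = [CO₂]·[H₂] / ([CO]·[H₂O]) = 3.1.
([CO₂])·(0.37) / ((0.19)·(0.0023)) = 3.1
[CO₂] = 0.00366 = 0.0037 mol/L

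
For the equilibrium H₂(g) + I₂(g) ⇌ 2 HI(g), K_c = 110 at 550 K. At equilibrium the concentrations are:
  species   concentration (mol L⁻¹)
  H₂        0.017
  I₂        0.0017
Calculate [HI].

At equilibrium, K_c = [HI]² / ([H₂]·[I₂]) = 110.
([HI])² / ((0.017)·(0.0017)) = 110
[HI]² = 0.00318 ⇒ [HI] = 0.056 mol L⁻¹

[HI] = 0.056 mol L⁻¹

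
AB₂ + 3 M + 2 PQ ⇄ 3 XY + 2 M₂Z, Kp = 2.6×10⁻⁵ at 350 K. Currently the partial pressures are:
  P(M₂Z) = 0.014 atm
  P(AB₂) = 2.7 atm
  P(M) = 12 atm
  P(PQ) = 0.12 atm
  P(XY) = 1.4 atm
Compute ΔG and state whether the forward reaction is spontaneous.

Qp = P(XY)³·P(M₂Z)² / (P(AB₂)·P(M)³·P(PQ)²) = (1.4)³·(0.014)² / ((2.7)·(12)³·(0.12)²) = 8.01×10⁻⁶
ΔG = RT ln(Qp/Kp) = (8.314 J mol⁻¹ K⁻¹)(350 K) × ln(8.01×10⁻⁶/2.6×10⁻⁵)
   = (2.910 kJ/mol)(-1.177) = -3.43 kJ/mol
ΔG < 0, so the forward reaction is spontaneous (proceeds forward).

ΔG = -3.43 kJ/mol; the forward reaction is spontaneous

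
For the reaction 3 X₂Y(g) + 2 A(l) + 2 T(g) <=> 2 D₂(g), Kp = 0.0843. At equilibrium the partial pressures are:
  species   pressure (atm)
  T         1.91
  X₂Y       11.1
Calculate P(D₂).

(A is a pure liquid — omitted from Kp.)
At equilibrium, Kp = P(D₂)² / (P(X₂Y)³·P(T)²) = 0.0843.
(P(D₂))² / ((11.1)³·(1.91)²) = 0.0843
P(D₂)² = 421 ⇒ P(D₂) = 20.5 atm

P(D₂) = 20.5 atm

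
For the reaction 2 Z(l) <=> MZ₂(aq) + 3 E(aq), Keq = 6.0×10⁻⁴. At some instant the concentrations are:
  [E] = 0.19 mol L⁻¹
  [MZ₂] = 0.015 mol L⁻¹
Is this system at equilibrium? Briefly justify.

no; Q < K, reaction proceeds forward

(Z is a pure liquid — omitted from Q.)
Q = [MZ₂]·[E]³ = (0.015)·(0.19)³ = 1.0×10⁻⁴
Q = 1.0×10⁻⁴ < Keq = 6.0×10⁻⁴: net forward reaction.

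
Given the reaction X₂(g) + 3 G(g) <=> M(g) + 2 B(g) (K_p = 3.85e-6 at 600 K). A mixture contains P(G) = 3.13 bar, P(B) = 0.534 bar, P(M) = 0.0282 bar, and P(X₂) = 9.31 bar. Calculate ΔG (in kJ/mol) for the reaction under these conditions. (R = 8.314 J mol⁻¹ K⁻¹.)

Q_p = P(M)·P(B)² / (P(X₂)·P(G)³) = (0.0282)·(0.534)² / ((9.31)·(3.13)³) = 2.82e-5
ΔG = RT ln(Q_p/K_p) = (8.314 J mol⁻¹ K⁻¹)(600 K) × ln(2.82e-5/3.85e-6)
   = (4.988 kJ/mol)(1.991) = 9.93 kJ/mol
ΔG > 0, so the forward reaction is non-spontaneous (proceeds in reverse).

ΔG = 9.93 kJ/mol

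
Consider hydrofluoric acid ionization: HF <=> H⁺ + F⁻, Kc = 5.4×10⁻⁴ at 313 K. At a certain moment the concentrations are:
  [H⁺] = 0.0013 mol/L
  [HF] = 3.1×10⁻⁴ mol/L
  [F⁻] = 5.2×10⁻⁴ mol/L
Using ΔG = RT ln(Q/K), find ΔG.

Qc = [H⁺]·[F⁻] / [HF] = (0.0013)·(5.2×10⁻⁴) / (3.1×10⁻⁴) = 0.00218
ΔG = RT ln(Qc/Kc) = (8.314 J mol⁻¹ K⁻¹)(313 K) × ln(0.00218/5.4×10⁻⁴)
   = (2.602 kJ/mol)(1.396) = 3.63 kJ/mol
ΔG > 0, so the forward reaction is non-spontaneous (proceeds in reverse).

ΔG = 3.63 kJ/mol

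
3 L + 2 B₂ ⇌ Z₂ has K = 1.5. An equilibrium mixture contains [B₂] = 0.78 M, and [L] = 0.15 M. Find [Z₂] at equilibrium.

[Z₂] = 0.0031 M

At equilibrium, K = [Z₂] / ([L]³·[B₂]²) = 1.5.
([Z₂]) / ((0.15)³·(0.78)²) = 1.5
[Z₂] = 0.00308 = 0.0031 M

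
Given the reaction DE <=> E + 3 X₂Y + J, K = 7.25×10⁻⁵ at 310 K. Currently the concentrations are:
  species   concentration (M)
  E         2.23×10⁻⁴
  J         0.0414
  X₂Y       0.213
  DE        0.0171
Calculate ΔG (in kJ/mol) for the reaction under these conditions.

ΔG = -6.78 kJ/mol

Q = [E]·[X₂Y]³·[J] / [DE] = (2.23×10⁻⁴)·(0.213)³·(0.0414) / (0.0171) = 5.22×10⁻⁶
ΔG = RT ln(Q/K) = (8.314 J mol⁻¹ K⁻¹)(310 K) × ln(5.22×10⁻⁶/7.25×10⁻⁵)
   = (2.577 kJ/mol)(-2.631) = -6.78 kJ/mol
ΔG < 0, so the forward reaction is spontaneous (proceeds forward).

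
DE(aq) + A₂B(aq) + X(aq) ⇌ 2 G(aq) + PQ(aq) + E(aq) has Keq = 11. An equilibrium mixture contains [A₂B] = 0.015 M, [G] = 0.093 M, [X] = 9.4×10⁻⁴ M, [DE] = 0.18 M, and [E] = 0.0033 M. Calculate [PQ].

At equilibrium, Keq = [G]²·[PQ]·[E] / ([DE]·[A₂B]·[X]) = 11.
(0.093)²·([PQ])·(0.0033) / ((0.18)·(0.015)·(9.4×10⁻⁴)) = 11
[PQ] = 0.978 = 0.98 M

[PQ] = 0.98 M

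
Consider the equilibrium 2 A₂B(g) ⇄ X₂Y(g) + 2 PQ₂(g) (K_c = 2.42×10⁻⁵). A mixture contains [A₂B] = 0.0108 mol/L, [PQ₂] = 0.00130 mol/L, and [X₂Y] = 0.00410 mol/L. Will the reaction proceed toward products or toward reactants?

Q_c = [X₂Y]·[PQ₂]² / [A₂B]² = (0.00410)·(0.00130)² / (0.0108)² = 5.94×10⁻⁵
Q_c = 5.94×10⁻⁵ > K_c = 2.42×10⁻⁵, so the reverse reaction proceeds.

toward reactants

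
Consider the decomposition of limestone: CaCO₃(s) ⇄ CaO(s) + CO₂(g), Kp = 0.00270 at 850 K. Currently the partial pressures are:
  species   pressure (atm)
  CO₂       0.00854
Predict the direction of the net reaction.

(CaCO₃, CaO are pure solids — omitted from Qp.)
Qp = P(CO₂) = 0.00854
Qp = 0.00854 > Kp = 0.00270, so the reverse reaction proceeds.

to the left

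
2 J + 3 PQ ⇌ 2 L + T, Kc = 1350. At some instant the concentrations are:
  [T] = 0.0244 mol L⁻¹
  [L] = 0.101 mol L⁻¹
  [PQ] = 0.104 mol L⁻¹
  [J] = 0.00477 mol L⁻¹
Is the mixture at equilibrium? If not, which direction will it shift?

Qc = [L]²·[T] / ([J]²·[PQ]³) = (0.101)²·(0.0244) / ((0.00477)²·(0.104)³) = 9730
Qc = 9730 > Kc = 1350: net reverse reaction.

no; Q > K, reaction proceeds in reverse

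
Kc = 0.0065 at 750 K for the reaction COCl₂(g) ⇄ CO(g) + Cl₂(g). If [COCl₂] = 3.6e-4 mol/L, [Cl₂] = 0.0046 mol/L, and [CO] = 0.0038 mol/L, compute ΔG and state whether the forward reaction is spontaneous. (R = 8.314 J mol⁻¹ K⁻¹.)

Qc = [CO]·[Cl₂] / [COCl₂] = (0.0038)·(0.0046) / (3.6e-4) = 0.0486
ΔG = RT ln(Qc/Kc) = (8.314 J mol⁻¹ K⁻¹)(750 K) × ln(0.0486/0.0065)
   = (6.236 kJ/mol)(2.012) = 12.5 kJ/mol
ΔG > 0, so the forward reaction is non-spontaneous (proceeds in reverse).

ΔG = 12.5 kJ/mol; the forward reaction is non-spontaneous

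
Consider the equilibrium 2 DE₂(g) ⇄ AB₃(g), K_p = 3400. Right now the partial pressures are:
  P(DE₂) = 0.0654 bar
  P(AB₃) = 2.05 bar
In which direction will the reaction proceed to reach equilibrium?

forward (toward products)

Q_p = P(AB₃) / P(DE₂)² = (2.05) / (0.0654)² = 479
Q_p = 479 < K_p = 3400, so the forward reaction proceeds.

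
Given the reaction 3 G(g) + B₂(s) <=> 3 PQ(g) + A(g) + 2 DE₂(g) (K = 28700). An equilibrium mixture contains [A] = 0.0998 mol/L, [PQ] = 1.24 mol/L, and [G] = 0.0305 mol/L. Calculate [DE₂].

[DE₂] = 2.07 mol/L

(B₂ is a pure solid — omitted from K.)
At equilibrium, K = [PQ]³·[A]·[DE₂]² / [G]³ = 28700.
(1.24)³·(0.0998)·([DE₂])² / (0.0305)³ = 28700
[DE₂]² = 4.28 ⇒ [DE₂] = 2.07 mol/L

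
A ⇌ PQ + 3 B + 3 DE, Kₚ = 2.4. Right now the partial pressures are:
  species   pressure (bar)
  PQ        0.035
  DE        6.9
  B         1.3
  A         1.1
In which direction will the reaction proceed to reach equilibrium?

Qₚ = P(PQ)·P(B)³·P(DE)³ / P(A) = (0.035)·(1.3)³·(6.9)³ / (1.1) = 23
Qₚ = 23 > Kₚ = 2.4, so the reverse reaction proceeds.

reverse (toward reactants)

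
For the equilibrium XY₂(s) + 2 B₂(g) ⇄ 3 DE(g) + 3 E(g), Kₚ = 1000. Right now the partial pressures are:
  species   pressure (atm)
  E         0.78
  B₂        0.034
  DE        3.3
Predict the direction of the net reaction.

reverse (toward reactants)

(XY₂ is a pure solid — omitted from Qₚ.)
Qₚ = P(DE)³·P(E)³ / P(B₂)² = (3.3)³·(0.78)³ / (0.034)² = 15000
Qₚ = 15000 > Kₚ = 1000, so the reverse reaction proceeds.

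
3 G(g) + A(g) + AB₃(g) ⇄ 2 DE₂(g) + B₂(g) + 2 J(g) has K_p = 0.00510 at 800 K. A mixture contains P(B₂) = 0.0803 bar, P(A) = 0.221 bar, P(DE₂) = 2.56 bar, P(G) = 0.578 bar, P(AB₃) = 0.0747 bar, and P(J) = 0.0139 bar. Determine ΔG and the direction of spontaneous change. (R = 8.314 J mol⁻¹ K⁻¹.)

Q_p = P(DE₂)²·P(B₂)·P(J)² / (P(G)³·P(A)·P(AB₃)) = (2.56)²·(0.0803)·(0.0139)² / ((0.578)³·(0.221)·(0.0747)) = 0.0319
ΔG = RT ln(Q_p/K_p) = (8.314 J mol⁻¹ K⁻¹)(800 K) × ln(0.0319/0.00510)
   = (6.651 kJ/mol)(1.833) = 12.2 kJ/mol
ΔG > 0, so the forward reaction is non-spontaneous (proceeds in reverse).

ΔG = 12.2 kJ/mol; the forward reaction is non-spontaneous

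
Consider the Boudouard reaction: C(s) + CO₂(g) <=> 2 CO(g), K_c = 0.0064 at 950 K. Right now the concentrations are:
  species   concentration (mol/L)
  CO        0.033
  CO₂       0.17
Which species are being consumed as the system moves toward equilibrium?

none (at equilibrium)

(C is a pure solid — omitted from Q_c.)
Q_c = [CO]² / [CO₂] = (0.033)² / (0.17) = 0.0064
Q_c = 0.0064 = K_c; the system is at equilibrium.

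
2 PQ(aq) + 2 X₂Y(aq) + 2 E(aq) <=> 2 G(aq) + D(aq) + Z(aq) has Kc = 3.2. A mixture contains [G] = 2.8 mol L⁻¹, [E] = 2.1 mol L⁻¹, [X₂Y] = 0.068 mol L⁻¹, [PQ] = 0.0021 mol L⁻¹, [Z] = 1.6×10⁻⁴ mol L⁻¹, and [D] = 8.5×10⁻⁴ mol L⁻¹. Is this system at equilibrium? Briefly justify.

no; Q > K, reaction proceeds in reverse

Qc = [G]²·[D]·[Z] / ([PQ]²·[X₂Y]²·[E]²) = (2.8)²·(8.5×10⁻⁴)·(1.6×10⁻⁴) / ((0.0021)²·(0.068)²·(2.1)²) = 12
Qc = 12 > Kc = 3.2: net reverse reaction.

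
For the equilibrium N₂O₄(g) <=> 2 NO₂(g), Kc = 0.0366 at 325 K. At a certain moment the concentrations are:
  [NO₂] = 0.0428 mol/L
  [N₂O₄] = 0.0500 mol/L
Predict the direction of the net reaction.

neither direction; the system is at equilibrium

Qc = [NO₂]² / [N₂O₄] = (0.0428)² / (0.0500) = 0.0366
Qc = 0.0366 = Kc, so the system is already at equilibrium.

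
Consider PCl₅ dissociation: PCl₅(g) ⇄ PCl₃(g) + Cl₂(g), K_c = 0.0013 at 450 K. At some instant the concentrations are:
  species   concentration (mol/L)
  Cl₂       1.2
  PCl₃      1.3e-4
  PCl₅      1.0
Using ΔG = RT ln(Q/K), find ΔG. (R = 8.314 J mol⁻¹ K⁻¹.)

ΔG = -7.93 kJ/mol

Q_c = [PCl₃]·[Cl₂] / [PCl₅] = (1.3e-4)·(1.2) / (1.0) = 1.56e-4
ΔG = RT ln(Q_c/K_c) = (8.314 J mol⁻¹ K⁻¹)(450 K) × ln(1.56e-4/0.0013)
   = (3.741 kJ/mol)(-2.120) = -7.93 kJ/mol
ΔG < 0, so the forward reaction is spontaneous (proceeds forward).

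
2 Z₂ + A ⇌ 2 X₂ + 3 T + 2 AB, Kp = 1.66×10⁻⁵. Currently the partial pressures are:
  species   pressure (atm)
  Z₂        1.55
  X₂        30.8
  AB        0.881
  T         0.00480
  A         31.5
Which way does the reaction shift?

to the right

Qp = P(X₂)²·P(T)³·P(AB)² / (P(Z₂)²·P(A)) = (30.8)²·(0.00480)³·(0.881)² / ((1.55)²·(31.5)) = 1.08×10⁻⁶
Qp = 1.08×10⁻⁶ < Kp = 1.66×10⁻⁵, so the forward reaction proceeds.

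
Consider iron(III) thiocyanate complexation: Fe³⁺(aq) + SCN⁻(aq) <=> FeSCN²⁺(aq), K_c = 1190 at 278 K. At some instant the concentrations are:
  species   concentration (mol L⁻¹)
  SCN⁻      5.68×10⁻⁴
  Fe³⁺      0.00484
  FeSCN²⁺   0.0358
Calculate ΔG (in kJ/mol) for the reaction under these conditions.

ΔG = 5.53 kJ/mol

Q_c = [FeSCN²⁺] / ([Fe³⁺]·[SCN⁻]) = (0.0358) / ((0.00484)·(5.68×10⁻⁴)) = 13000
ΔG = RT ln(Q_c/K_c) = (8.314 J mol⁻¹ K⁻¹)(278 K) × ln(13000/1190)
   = (2.311 kJ/mol)(2.391) = 5.53 kJ/mol
ΔG > 0, so the forward reaction is non-spontaneous (proceeds in reverse).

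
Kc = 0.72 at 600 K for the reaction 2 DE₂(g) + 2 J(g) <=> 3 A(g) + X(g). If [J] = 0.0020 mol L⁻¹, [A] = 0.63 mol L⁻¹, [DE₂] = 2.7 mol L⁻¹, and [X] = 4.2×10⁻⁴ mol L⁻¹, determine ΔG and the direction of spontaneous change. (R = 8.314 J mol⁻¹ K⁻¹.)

ΔG = 8.03 kJ/mol; the forward reaction is non-spontaneous

Qc = [A]³·[X] / ([DE₂]²·[J]²) = (0.63)³·(4.2×10⁻⁴) / ((2.7)²·(0.0020)²) = 3.60
ΔG = RT ln(Qc/Kc) = (8.314 J mol⁻¹ K⁻¹)(600 K) × ln(3.60/0.72)
   = (4.988 kJ/mol)(1.609) = 8.03 kJ/mol
ΔG > 0, so the forward reaction is non-spontaneous (proceeds in reverse).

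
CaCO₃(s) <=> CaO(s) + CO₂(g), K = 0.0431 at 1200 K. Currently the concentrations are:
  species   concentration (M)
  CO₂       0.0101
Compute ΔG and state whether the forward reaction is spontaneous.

(CaCO₃, CaO are pure solids — omitted from Q.)
Q = [CO₂] = 0.0101
ΔG = RT ln(Q/K) = (8.314 J mol⁻¹ K⁻¹)(1200 K) × ln(0.0101/0.0431)
   = (9.977 kJ/mol)(-1.451) = -14.5 kJ/mol
ΔG < 0, so the forward reaction is spontaneous (proceeds forward).

ΔG = -14.5 kJ/mol; the forward reaction is spontaneous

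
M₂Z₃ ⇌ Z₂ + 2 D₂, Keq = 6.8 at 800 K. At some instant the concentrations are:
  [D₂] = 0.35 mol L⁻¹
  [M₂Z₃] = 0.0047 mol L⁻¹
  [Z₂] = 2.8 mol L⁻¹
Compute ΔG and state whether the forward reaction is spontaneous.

Q = [Z₂]·[D₂]² / [M₂Z₃] = (2.8)·(0.35)² / (0.0047) = 73.0
ΔG = RT ln(Q/Keq) = (8.314 J mol⁻¹ K⁻¹)(800 K) × ln(73.0/6.8)
   = (6.651 kJ/mol)(2.374) = 15.8 kJ/mol
ΔG > 0, so the forward reaction is non-spontaneous (proceeds in reverse).

ΔG = 15.8 kJ/mol; the forward reaction is non-spontaneous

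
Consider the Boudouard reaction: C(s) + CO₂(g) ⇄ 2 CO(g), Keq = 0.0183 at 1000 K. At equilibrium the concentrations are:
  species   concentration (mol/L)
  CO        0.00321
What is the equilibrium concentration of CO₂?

[CO₂] = 5.63e-4 mol/L

(C is a pure solid — omitted from Keq.)
At equilibrium, Keq = [CO]² / [CO₂] = 0.0183.
(0.00321)² / ([CO₂]) = 0.0183
[CO₂] = 5.63e-4 mol/L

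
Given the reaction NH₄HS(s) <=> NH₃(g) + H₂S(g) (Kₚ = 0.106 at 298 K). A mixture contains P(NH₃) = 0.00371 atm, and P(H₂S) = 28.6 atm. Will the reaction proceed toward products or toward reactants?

at equilibrium

(NH₄HS is a pure solid — omitted from Qₚ.)
Qₚ = P(NH₃)·P(H₂S) = (0.00371)·(28.6) = 0.106
Qₚ = 0.106 = Kₚ, so the system is already at equilibrium.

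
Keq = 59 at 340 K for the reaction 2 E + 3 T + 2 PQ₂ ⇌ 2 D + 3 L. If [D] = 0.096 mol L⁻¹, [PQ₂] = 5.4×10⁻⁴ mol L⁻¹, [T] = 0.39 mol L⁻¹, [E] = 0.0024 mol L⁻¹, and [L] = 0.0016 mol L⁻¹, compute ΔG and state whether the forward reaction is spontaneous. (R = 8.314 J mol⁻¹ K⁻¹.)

Q = [D]²·[L]³ / ([E]²·[T]³·[PQ₂]²) = (0.096)²·(0.0016)³ / ((0.0024)²·(0.39)³·(5.4×10⁻⁴)²) = 379
ΔG = RT ln(Q/Keq) = (8.314 J mol⁻¹ K⁻¹)(340 K) × ln(379/59)
   = (2.827 kJ/mol)(1.860) = 5.26 kJ/mol
ΔG > 0, so the forward reaction is non-spontaneous (proceeds in reverse).

ΔG = 5.26 kJ/mol; the forward reaction is non-spontaneous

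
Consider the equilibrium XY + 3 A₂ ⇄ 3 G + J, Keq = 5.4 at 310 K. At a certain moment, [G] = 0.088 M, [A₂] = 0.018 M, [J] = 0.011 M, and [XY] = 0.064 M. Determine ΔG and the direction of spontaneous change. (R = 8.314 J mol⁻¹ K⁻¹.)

ΔG = 3.39 kJ/mol; the forward reaction is non-spontaneous

Q = [G]³·[J] / ([XY]·[A₂]³) = (0.088)³·(0.011) / ((0.064)·(0.018)³) = 20.1
ΔG = RT ln(Q/Keq) = (8.314 J mol⁻¹ K⁻¹)(310 K) × ln(20.1/5.4)
   = (2.577 kJ/mol)(1.314) = 3.39 kJ/mol
ΔG > 0, so the forward reaction is non-spontaneous (proceeds in reverse).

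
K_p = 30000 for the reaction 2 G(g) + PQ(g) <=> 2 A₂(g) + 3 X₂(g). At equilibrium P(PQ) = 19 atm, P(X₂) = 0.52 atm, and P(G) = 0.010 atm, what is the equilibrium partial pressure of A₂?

At equilibrium, K_p = P(A₂)²·P(X₂)³ / (P(G)²·P(PQ)) = 30000.
(P(A₂))²·(0.52)³ / ((0.010)²·(19)) = 30000
P(A₂)² = 405 ⇒ P(A₂) = 20 atm

P(A₂) = 20 atm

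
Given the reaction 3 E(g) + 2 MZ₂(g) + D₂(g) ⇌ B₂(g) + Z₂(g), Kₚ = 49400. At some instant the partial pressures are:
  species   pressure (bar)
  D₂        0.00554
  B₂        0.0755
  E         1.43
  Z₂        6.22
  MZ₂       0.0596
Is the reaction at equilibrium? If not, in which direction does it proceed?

Qₚ = P(B₂)·P(Z₂) / (P(E)³·P(MZ₂)²·P(D₂)) = (0.0755)·(6.22) / ((1.43)³·(0.0596)²·(0.00554)) = 8160
Qₚ = 8160 < Kₚ = 49400, so the forward reaction proceeds.

toward products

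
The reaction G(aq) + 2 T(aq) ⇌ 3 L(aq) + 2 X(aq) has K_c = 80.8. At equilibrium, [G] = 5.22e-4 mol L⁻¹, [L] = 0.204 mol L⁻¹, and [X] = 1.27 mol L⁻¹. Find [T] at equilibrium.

At equilibrium, K_c = [L]³·[X]² / ([G]·[T]²) = 80.8.
(0.204)³·(1.27)² / ((5.22e-4)·([T])²) = 80.8
[T]² = 0.325 ⇒ [T] = 0.570 mol L⁻¹

[T] = 0.570 mol L⁻¹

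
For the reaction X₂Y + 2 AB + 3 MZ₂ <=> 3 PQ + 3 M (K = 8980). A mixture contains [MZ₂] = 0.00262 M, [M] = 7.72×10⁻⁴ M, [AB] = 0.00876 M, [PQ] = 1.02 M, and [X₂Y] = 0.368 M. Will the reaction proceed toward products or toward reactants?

Q = [PQ]³·[M]³ / ([X₂Y]·[AB]²·[MZ₂]³) = (1.02)³·(7.72×10⁻⁴)³ / ((0.368)·(0.00876)²·(0.00262)³) = 961
Q = 961 < K = 8980, so the forward reaction proceeds.

forward (toward products)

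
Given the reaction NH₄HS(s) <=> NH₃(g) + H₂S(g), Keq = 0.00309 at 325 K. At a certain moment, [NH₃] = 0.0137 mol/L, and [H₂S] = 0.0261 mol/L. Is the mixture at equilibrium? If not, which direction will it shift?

no; Q < K, reaction proceeds forward

(NH₄HS is a pure solid — omitted from Q.)
Q = [NH₃]·[H₂S] = (0.0137)·(0.0261) = 3.58×10⁻⁴
Q = 3.58×10⁻⁴ < Keq = 0.00309: net forward reaction.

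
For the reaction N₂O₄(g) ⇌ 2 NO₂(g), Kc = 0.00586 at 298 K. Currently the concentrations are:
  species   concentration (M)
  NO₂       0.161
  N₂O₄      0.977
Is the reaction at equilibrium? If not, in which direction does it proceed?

Qc = [NO₂]² / [N₂O₄] = (0.161)² / (0.977) = 0.0265
Qc = 0.0265 > Kc = 0.00586, so the reverse reaction proceeds.

reverse (toward reactants)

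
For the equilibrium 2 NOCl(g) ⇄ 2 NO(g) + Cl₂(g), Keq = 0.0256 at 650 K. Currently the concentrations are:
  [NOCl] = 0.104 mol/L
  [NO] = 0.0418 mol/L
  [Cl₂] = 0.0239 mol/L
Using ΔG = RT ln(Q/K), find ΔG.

ΔG = -10.2 kJ/mol

Q = [NO]²·[Cl₂] / [NOCl]² = (0.0418)²·(0.0239) / (0.104)² = 0.00386
ΔG = RT ln(Q/Keq) = (8.314 J mol⁻¹ K⁻¹)(650 K) × ln(0.00386/0.0256)
   = (5.404 kJ/mol)(-1.892) = -10.2 kJ/mol
ΔG < 0, so the forward reaction is spontaneous (proceeds forward).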